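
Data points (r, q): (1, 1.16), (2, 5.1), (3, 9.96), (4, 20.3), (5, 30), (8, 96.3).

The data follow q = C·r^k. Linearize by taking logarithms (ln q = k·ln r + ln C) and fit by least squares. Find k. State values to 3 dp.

Linearized form: ln q = k·ln r + ln C. From the 6 transformed points,
XᵀX = [[10.5236, 6.8669]; [6.8669, 6]], rhs = [22.8000, 15.0555]ᵀ  (here Σln r = 6.8669, Σ(ln r)² = 10.5236, Σln q = 15.0555, Σln r·ln q = 22.8000).
Slope k = (n·Σln r·ln q − Σln r·Σln q)/(n·Σ(ln r)² − (Σln r)²) = (6·22.8000 − 6.8669·15.0555)/15.9867 = 2.09014; ln C = (Σln q − k·Σln r)/n = 0.11711.

k = 2.090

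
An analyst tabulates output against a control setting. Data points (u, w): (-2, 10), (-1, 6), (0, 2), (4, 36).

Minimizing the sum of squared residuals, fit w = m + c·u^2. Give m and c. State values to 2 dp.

Sums needed: Σ1 = 4, Σu^2 = 21, Σu^2·u^2 = 273.
And Σw = 54, Σu^2·w = 622.
So AᵀA·[m, c]ᵀ = Aᵀw: [[4, 21]; [21, 273]]·[m, c]ᵀ = [54, 622]ᵀ.
Eliminating c: 273·(row 1) − 21·(row 2) gives 651·m = 273·54 − 21·622 = 1680, so m = 80/31.
Then c = (622 − 21·(80/31))/273 = 1354/651.

m = 2.58, c = 2.08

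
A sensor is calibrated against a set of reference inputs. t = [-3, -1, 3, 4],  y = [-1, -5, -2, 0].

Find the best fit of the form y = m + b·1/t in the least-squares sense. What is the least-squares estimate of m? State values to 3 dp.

m = -1.481

From the data, Σ1 = 4, Σ1/t = -3/4, Σ1/t·1/t = 185/144.
Right-hand side: Σy = -8, Σ1/t·y = 14/3.
AᵀA·[m, b]ᵀ = Aᵀy becomes [[4, -3/4]; [-3/4, 185/144]]·[m, b]ᵀ = [-8, 14/3]ᵀ.
Eliminating b: (185/144)·(row 1) − (-3/4)·(row 2) gives (659/144)·m = (185/144)·(-8) − (-3/4)·(14/3) = -61/9, so m = -976/659.
Then b = ((14/3) − (-3/4)·(-976/659))/(185/144) = 1824/659.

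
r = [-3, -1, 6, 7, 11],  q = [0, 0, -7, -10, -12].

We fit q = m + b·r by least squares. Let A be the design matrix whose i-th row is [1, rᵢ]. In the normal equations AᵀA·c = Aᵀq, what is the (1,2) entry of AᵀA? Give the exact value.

20

Row 1 ↔ basis 1, column 2 ↔ basis r, so (AᵀA)_{1,2} = Σᵢ r = (1)·(-3) + (1)·(-1) + (1)·(6) + (1)·(7) + (1)·(11) = 20.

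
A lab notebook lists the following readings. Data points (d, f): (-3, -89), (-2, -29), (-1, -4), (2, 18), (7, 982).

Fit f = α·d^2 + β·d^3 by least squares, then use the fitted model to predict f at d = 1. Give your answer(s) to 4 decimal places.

f̂ = 2.0227

Setting ∂/∂α … = 0 gives: 2515·α + 16563·β = 47269;  16563·α + 118507·β = 339609.
(Σd^2·d^2 = 2515, Σd^2·d^3 = 16563, Σd^3·d^3 = 118507, Σd^2·f = 47269, Σd^3·f = 339609.)
Eliminating β: 118507·(row 1) − 16563·(row 2) gives 23712136·α = 118507·47269 − 16563·339609 = -23236484, so α = -5809121/5928034.
Then β = (339609 − 16563·(-5809121/5928034))/118507 = 17800047/5928034.
At d = 1: f̂ = (-5809121/5928034)·(1) + (17800047/5928034)·(1) = 5995463/2964017.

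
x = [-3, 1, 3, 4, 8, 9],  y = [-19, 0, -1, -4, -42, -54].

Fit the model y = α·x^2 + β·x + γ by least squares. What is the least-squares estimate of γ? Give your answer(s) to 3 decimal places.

γ = -1.173

Sums needed: Σx^2·x^2 = 11076, Σx^2·x = 1306, Σx^2 = 180, Σx·x = 180, Σx = 22, Σ1 = 6.
For Mᵀy: Σx^2·y = -7306, Σx·y = -784, Σy = -120.
Solving the 3×3 system (Gaussian elimination) gives α = -109429/109875, β = 110383/36625, γ = -128843/109875.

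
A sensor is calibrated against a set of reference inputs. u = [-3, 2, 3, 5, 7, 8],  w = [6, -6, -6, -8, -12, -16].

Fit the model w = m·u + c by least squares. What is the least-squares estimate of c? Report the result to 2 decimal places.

c = -0.25

From the data, Σu·u = 160, Σu = 22, Σ1 = 6.
Moment sums: Σu·w = -300, Σw = -42.
Normal equations: [[160, 22]; [22, 6]]·[m, c]ᵀ = [-300, -42]ᵀ.
Δ = 160·6 − 22² = 476.
m = ((-300)·6 − 22·(-42))/476 = -219/119; c = (160·(-42) − 22·(-300))/476 = -30/119.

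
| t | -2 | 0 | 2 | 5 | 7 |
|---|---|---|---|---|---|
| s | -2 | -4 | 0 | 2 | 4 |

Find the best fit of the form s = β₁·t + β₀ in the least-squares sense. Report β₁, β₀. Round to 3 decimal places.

β₁ = 0.789, β₀ = -1.895

Entries of MᵀM: Σt·t = 82, Σt = 12, Σ1 = 5.
Moment sums: Σt·s = 42, Σs = 0.
Normal equations: [[82, 12]; [12, 5]]·[β₁, β₀]ᵀ = [42, 0]ᵀ.
Determinant 82·5 − 12² = 266.
β₁ = (42·5 − 12·0)/266 = 15/19; β₀ = (82·0 − 12·42)/266 = -36/19.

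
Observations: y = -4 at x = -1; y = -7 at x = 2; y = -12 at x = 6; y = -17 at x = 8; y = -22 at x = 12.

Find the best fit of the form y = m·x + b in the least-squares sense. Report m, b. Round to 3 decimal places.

m = -1.426, b = -4.698

From the data, Σx·x = 249, Σx = 27, Σ1 = 5.
And Σx·y = -482, Σy = -62.
Determinant 249·5 − 27² = 516.
m = ((-482)·5 − 27·(-62))/516 = -184/129; b = (249·(-62) − 27·(-482))/516 = -202/43.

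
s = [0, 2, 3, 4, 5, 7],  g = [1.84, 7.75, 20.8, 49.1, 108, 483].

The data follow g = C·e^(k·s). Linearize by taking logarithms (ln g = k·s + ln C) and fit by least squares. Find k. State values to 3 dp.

Linearized form: ln g = k·s + ln C. From the 6 transformed points,
Over the data: Σs = 21.0000, Σ(s)² = 103.0000, Σln g = 20.4484, Σs·ln g = 95.4465.
Normal system: [[103.0000, 21.0000]; [21.0000, 6]]·[k, ln C]ᵀ = [95.4465, 20.4484]ᵀ.
Δ = 103.0000·6 − (21.0000)² = 177.0000; k = (95.4465·6 − 21.0000·20.4484)/177.0000 = 0.80939, ln C = (103.0000·20.4484 − 21.0000·95.4465)/177.0000 = 0.57521.

k = 0.809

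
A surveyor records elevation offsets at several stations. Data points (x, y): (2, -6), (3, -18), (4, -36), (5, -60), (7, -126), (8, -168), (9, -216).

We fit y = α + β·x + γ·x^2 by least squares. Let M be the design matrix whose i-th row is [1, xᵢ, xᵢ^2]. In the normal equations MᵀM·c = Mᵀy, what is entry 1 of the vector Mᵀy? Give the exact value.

Entry 1 ↔ basis 1, so (Mᵀy)_{1} = Σᵢ yᵢ = (1)·(-6) + (1)·(-18) + (1)·(-36) + (1)·(-60) + (1)·(-126) + (1)·(-168) + (1)·(-216) = -630.

-630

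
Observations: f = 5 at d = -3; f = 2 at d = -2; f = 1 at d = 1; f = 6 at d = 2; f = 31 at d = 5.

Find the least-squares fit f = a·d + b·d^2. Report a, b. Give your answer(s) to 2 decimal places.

a = 1.17, b = 1.00

Forming AᵀA = [[43, 99]; [99, 739]] and Aᵀf = [149, 853]ᵀ gives AᵀA·[a, b]ᵀ = Aᵀf.
det = 43·739 − 99² = 21976.
a = (149·739 − 99·853)/21976 = 3208/2747; b = (43·853 − 99·149)/21976 = 2741/2747.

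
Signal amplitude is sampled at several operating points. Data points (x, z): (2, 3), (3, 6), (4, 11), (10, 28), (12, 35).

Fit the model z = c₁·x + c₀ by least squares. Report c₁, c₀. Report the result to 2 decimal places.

c₁ = 3.14, c₀ = -2.84

With design matrix M, MᵀM = [[273, 31]; [31, 5]] and Mᵀz = [768, 83]ᵀ.
Δ = 273·5 − 31² = 404.
c₁ = (768·5 − 31·83)/404 = 1267/404; c₀ = (273·83 − 31·768)/404 = -1149/404.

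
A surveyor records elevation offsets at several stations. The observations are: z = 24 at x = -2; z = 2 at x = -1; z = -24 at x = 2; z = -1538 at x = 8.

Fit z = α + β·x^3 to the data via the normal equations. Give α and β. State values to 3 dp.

α = -0.335, β = -3.003

The normal system AᵀA·[α, β]ᵀ = Aᵀz is [[4, 511]; [511, 262273]]·[α, β]ᵀ = [-1536, -787842]ᵀ.
Δ = 4·262273 − 511² = 787971.
α = ((-1536)·262273 − 511·(-787842))/787971 = -88022/262657; β = (4·(-787842) − 511·(-1536))/787971 = -788824/262657.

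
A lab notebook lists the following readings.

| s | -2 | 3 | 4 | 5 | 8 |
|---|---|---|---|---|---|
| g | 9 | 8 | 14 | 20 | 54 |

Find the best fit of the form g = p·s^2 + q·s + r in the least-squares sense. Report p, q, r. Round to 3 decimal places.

p = 0.939, q = -1.150, r = 2.981

The normal equations are: 5074·p + 720·q + 118·r = 4288;  720·p + 118·q + 18·r = 594;  118·p + 18·q + 5·r = 105.
Solving the 3×3 system (Gaussian elimination) gives p = 40661/43303, q = -49806/43303, r = 129065/43303.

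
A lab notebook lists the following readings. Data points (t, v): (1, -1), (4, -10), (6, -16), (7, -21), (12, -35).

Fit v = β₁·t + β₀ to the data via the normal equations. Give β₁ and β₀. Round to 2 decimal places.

β₁ = -3.12, β₀ = 2.13

Setting ∂/∂β₁ … = 0 gives: 246·β₁ + 30·β₀ = -704;  30·β₁ + 5·β₀ = -83.
(Σt·t = 246, Σt = 30, Σ1 = 5, Σt·v = -704, Σv = -83.)
Determinant 246·5 − 30² = 330.
β₁ = ((-704)·5 − 30·(-83))/330 = -103/33; β₀ = (246·(-83) − 30·(-704))/330 = 117/55.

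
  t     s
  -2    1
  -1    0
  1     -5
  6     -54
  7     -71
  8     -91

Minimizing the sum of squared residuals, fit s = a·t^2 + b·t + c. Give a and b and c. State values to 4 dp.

a = -1.0712, b = -2.5988, c = -0.7655

Sums needed: Σt^2·t^2 = 7811, Σt^2·t = 1063, Σt^2 = 155, Σt·t = 155, Σt = 19, Σ1 = 6.
Moment sums: Σt^2·s = -11248, Σt·s = -1556, Σs = -220.
Solving the 3×3 system (Gaussian elimination) gives a = -18017/16820, b = -43711/16820, c = -111/145.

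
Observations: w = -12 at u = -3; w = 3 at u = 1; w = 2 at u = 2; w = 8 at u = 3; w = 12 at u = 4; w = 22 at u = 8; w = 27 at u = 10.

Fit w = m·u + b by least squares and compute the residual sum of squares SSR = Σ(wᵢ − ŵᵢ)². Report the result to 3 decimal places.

SSR = 14.835

Sums needed: Σu·u = 203, Σu = 25, Σ1 = 7.
And Σu·w = 561, Σw = 62.
So MᵀM·[m, b]ᵀ = Mᵀw: [[203, 25]; [25, 7]]·[m, b]ᵀ = [561, 62]ᵀ.
Δ = 203·7 − 25² = 796.
m = (561·7 − 25·62)/796 = 2377/796; b = (203·62 − 25·561)/796 = -1439/796.
Residuals: -491/398, 725/398, -1723/796, 169/199, 1483/796, -65/796, -839/796; SSR = 11809/796.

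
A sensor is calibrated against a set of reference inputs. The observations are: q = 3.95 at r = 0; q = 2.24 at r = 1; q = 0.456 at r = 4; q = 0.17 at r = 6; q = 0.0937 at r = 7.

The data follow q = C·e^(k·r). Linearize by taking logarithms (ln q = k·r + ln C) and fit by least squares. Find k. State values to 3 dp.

k = -0.528

Let Y = ln q. Fitting Y = k·r + ln C by least squares:
Σr = 18.0000, Σ(r)² = 102.0000, Σln q = -2.7447, Σr·ln q = -29.5399.
Normal system: [[102.0000, 18.0000]; [18.0000, 5]]·[k, ln C]ᵀ = [-29.5399, -2.7447]ᵀ.
Δ = 102.0000·5 − (18.0000)² = 186.0000; k = (-29.5399·5 − 18.0000·-2.7447)/186.0000 = -0.52847, ln C = (102.0000·-2.7447 − 18.0000·-29.5399)/186.0000 = 1.35355.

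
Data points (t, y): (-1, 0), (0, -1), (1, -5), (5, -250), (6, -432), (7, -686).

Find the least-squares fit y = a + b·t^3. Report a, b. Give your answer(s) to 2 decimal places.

Compute the Gram sums: Σ1 = 6, Σt^3 = 684, Σt^3·t^3 = 179932.
Right-hand side: Σy = -1374, Σt^3·y = -359865.
det = 6·179932 − 684² = 611736.
a = ((-1374)·179932 − 684·(-359865))/611736 = -89909/50978; b = (6·(-359865) − 684·(-1374))/611736 = -203229/101956.

a = -1.76, b = -1.99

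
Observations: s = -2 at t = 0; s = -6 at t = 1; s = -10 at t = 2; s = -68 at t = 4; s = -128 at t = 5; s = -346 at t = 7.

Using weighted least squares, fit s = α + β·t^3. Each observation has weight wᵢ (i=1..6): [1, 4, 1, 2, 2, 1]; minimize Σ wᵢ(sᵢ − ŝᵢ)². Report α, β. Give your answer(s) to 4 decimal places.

α = -3.9765, β = -0.9963

From the data, Σwᵢ·1 = 11, Σwᵢ·t^3 = 733, Σwᵢ·t^3·t^3 = 157159.
And Σwᵢ·s = -774, Σwᵢ·t^3·s = -159486.
So AᵀWA·[α, β]ᵀ = AᵀWs: [[11, 733]; [733, 157159]]·[α, β]ᵀ = [-774, -159486]ᵀ.
Determinant 11·157159 − 733² = 1191460.
α = ((-774)·157159 − 733·(-159486))/1191460 = -1184457/297865; β = (11·(-159486) − 733·(-774))/1191460 = -296751/297865.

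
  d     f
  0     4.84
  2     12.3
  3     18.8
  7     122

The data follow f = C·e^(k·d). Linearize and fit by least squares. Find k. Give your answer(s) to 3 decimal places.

Linearized form: ln f = k·d + ln C. From the 4 transformed points,
XᵀX = [[62.0000, 12.0000]; [12.0000, 4]], rhs = [47.4489, 11.8244]ᵀ  (here Σd = 12.0000, Σ(d)² = 62.0000, Σln f = 11.8244, Σd·ln f = 47.4489).
Δ = 62.0000·4 − (12.0000)² = 104.0000; k = (47.4489·4 − 12.0000·11.8244)/104.0000 = 0.46061, ln C = (62.0000·11.8244 − 12.0000·47.4489)/104.0000 = 1.57428.

k = 0.461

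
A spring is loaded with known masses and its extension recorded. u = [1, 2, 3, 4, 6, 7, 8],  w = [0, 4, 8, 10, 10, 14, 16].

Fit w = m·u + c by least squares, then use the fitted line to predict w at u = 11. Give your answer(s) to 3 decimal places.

ŵ = 22.000

MᵀM·[m, c]ᵀ = Mᵀw reads: 179·m + 31·c = 358;  31·m + 7·c = 62.
Determinant 179·7 − 31² = 292.
m = (358·7 − 31·62)/292 = 2; c = (179·62 − 31·358)/292 = 0.
At u = 11: ŵ = (2)·(11) + (0)·(1) = 22.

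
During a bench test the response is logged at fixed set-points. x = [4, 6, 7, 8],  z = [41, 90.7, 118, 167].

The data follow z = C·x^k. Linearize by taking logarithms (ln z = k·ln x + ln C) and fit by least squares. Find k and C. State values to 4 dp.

k = 1.9859, C = 2.5885

With ln zᵢ as the transformed response and ln xᵢ as the regressor:
Over the data: Σln x = 7.2034, Σ(ln x)² = 13.2429, Σln z = 18.1098, Σln x·ln z = 33.1505.
Normal system: [[13.2429, 7.2034]; [7.2034, 4]]·[k, ln C]ᵀ = [33.1505, 18.1098]ᵀ.
Solving (det = 1.0824): k = 1.98593, ln C = 0.95108, so C = exp(0.95108) = 2.58851.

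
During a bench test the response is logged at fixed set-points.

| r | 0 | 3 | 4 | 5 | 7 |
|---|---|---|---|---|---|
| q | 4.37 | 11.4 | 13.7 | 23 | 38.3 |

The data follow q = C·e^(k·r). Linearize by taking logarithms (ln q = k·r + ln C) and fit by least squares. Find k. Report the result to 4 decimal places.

Let Y = ln q. Fitting Y = k·r + ln C by least squares:
Σr = 19.0000, Σ(r)² = 99.0000, Σln q = 13.3067, Σr·ln q = 58.9660.
Equations: 99.0000·k + 19.0000·ln C = 58.9660;  19.0000·k + 5·ln C = 13.3067.
Δ = 99.0000·5 − (19.0000)² = 134.0000; k = (58.9660·5 − 19.0000·13.3067)/134.0000 = 0.31345, ln C = (99.0000·13.3067 − 19.0000·58.9660)/134.0000 = 1.47022.

k = 0.3135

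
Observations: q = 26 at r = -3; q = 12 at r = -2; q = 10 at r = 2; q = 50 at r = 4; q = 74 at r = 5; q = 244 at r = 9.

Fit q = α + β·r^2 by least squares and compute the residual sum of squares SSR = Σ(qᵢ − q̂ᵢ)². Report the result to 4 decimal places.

SSR = 8.7877

From the data, Σ1 = 6, Σr^2 = 139, Σr^2·r^2 = 7555.
And Σq = 416, Σr^2·q = 22736.
det = 6·7555 − 139² = 26009.
α = (416·7555 − 139·22736)/26009 = -17424/26009; β = (6·22736 − 139·416)/26009 = 78592/26009.
Residuals: -13670/26009, 15164/26009, -36854/26009, 60402/26009, -22710/26009, -2332/26009; SSR = 228560/26009.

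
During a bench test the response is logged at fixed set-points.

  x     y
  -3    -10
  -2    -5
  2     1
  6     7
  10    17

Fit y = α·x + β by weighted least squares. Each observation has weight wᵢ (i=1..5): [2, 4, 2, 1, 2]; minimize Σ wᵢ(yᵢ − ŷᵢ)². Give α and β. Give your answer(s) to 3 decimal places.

The normal equations are: 278·α + 16·β = 486;  16·α + 11·β = 3.
Determinant 278·11 − 16² = 2802.
α = (486·11 − 16·3)/2802 = 883/467; β = (278·3 − 16·486)/2802 = -1157/467.

α = 1.891, β = -2.478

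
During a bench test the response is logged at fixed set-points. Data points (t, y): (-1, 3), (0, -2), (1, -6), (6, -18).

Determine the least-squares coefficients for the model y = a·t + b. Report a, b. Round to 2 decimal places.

a = -2.84, b = -1.48

The normal system MᵀM·[a, b]ᵀ = Mᵀy is [[38, 6]; [6, 4]]·[a, b]ᵀ = [-117, -23]ᵀ.
det = 38·4 − 6² = 116.
a = ((-117)·4 − 6·(-23))/116 = -165/58; b = (38·(-23) − 6·(-117))/116 = -43/29.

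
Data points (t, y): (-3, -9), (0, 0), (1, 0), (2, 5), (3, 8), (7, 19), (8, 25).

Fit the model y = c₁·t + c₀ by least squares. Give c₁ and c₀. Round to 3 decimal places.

c₁ = 3.016, c₀ = -0.898

With design matrix M, MᵀM = [[136, 18]; [18, 7]] and Mᵀy = [394, 48]ᵀ.
Eliminating c₀: 7·(row 1) − 18·(row 2) gives 628·c₁ = 7·394 − 18·48 = 1894, so c₁ = 947/314.
Then c₀ = (48 − 18·(947/314))/7 = -141/157.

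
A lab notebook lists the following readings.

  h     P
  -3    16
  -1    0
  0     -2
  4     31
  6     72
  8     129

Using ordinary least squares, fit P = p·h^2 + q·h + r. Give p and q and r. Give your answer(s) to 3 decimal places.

p = 2.032, q = 0.117, r = -1.948

Forming MᵀM = [[5730, 764, 126]; [764, 126, 14]; [126, 14, 6]] and MᵀP = [11488, 1540, 246]ᵀ gives MᵀM·[p, q, r]ᵀ = MᵀP.
Solving the 3×3 system (Gaussian elimination) gives p = 20405/10041, q = 1951/16735, r = -97777/50205.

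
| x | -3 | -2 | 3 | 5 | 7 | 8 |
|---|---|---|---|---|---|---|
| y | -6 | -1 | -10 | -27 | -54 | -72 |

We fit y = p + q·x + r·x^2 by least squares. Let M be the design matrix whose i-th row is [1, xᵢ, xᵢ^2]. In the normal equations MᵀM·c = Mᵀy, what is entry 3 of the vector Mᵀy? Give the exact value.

Entry 3 ↔ basis x^2, so (Mᵀy)_{3} = Σᵢ (x^2)·yᵢ = (9)·(-6) + (4)·(-1) + (9)·(-10) + (25)·(-27) + (49)·(-54) + (64)·(-72) = -8077.

-8077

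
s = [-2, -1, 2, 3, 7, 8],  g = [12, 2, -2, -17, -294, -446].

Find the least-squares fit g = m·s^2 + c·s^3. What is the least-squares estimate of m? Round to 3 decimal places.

Setting ∂/∂m … = 0 gives: 6611·m + 49817·c = -43061;  49817·m + 380651·c = -329767.
(Σs^2·s^2 = 6611, Σs^2·s^3 = 49817, Σs^3·s^3 = 380651, Σs^2·g = -43061, Σs^3·g = -329767.)
Determinant 6611·380651 − 49817² = 34750272.
m = ((-43061)·380651 − 49817·(-329767))/34750272 = 4598741/4343784; c = (6611·(-329767) − 49817·(-43061))/34750272 = -4364975/4343784.

m = 1.059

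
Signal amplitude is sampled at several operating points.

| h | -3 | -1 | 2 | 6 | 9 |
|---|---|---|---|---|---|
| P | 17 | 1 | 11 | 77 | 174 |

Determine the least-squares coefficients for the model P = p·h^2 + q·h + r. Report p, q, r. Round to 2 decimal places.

p = 2.07, q = 0.60, r = 0.12

XᵀX·[p, q, r]ᵀ = XᵀP reads: 7955·p + 925·q + 131·r = 17064;  925·p + 131·q + 13·r = 1998;  131·p + 13·q + 5·r = 280.
(Σh^2·h^2 = 7955, Σh^2·h = 925, Σh^2 = 131, Σh·h = 131, Σh = 13, Σ1 = 5, Σh^2·P = 17064, Σh·P = 1998, ΣP = 280.)
Solving the 3×3 system (Gaussian elimination) gives p = 84739/40872, q = 24547/40872, r = 202/1703.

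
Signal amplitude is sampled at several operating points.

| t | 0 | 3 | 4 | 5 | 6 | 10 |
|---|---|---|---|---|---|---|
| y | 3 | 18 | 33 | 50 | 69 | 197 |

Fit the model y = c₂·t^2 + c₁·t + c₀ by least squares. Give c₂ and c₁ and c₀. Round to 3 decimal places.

Setting ∂/∂c₂ … = 0 gives: 12258·c₂ + 1432·c₁ + 186·c₀ = 24124;  1432·c₂ + 186·c₁ + 28·c₀ = 2820;  186·c₂ + 28·c₁ + 6·c₀ = 370.
Row-reducing yields c₂ = 20887/10282, c₁ = -4867/5141, c₀ = 31985/10282.

c₂ = 2.031, c₁ = -0.947, c₀ = 3.111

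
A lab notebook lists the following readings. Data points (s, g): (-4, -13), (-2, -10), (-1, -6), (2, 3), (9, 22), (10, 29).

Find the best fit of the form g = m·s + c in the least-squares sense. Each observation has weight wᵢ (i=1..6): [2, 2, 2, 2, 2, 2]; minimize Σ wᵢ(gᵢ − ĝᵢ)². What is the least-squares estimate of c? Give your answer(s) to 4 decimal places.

c = -2.7481

Forming AᵀWA = [[412, 28]; [28, 12]] and AᵀWg = [1144, 50]ᵀ gives AᵀWA·[m, c]ᵀ = AᵀWg.
Eliminating c: 12·(row 1) − 28·(row 2) gives 4160·m = 12·1144 − 28·50 = 12328, so m = 1541/520.
Then c = (50 − 28·(1541/520))/12 = -1429/520.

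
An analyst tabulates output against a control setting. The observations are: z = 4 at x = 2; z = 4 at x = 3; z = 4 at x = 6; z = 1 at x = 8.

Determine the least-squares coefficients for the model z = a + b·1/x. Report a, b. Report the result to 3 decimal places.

The normal equations are: 4·a + (9/8)·b = 13;  (9/8)·a + (233/576)·b = 33/8.
Eliminating b: (233/576)·(row 1) − (9/8)·(row 2) gives (203/576)·a = (233/576)·13 − (9/8)·(33/8) = 89/144, so a = 356/203.
Then b = ((33/8) − (9/8)·(356/203))/(233/576) = 1080/203.

a = 1.754, b = 5.320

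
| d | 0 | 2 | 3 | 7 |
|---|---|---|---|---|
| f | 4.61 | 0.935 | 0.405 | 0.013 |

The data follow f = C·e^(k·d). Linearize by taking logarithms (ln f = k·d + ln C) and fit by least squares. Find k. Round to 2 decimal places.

k = -0.84

With ln fᵢ as the transformed response and dᵢ as the regressor:
Σd = 12.0000, Σ(d)² = 62.0000, Σln f = -3.7857, Σd·ln f = -33.2457.
Equations: 62.0000·k + 12.0000·ln C = -33.2457;  12.0000·k + 4·ln C = -3.7857.
Slope k = (n·Σd·ln f − Σd·Σln f)/(n·Σ(d)² − (Σd)²) = (4·-33.2457 − 12.0000·-3.7857)/104.0000 = -0.84187; ln C = (Σln f − k·Σd)/n = 1.57921.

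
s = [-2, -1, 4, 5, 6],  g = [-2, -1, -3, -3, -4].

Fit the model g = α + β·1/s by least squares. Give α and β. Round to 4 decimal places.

α = -2.9338, β = -1.8896

Setting ∂/∂α … = 0 gives: 5·α + (-53/60)·β = -13;  (-53/60)·α + (4969/3600)·β = -1/60.
(Σ1 = 5, Σ1/s = -53/60, Σ1/s·1/s = 4969/3600, Σg = -13, Σ1/s·g = -1/60.)
Δ = 5·(4969/3600) − (-53/60)² = 5509/900.
α = ((-13)·(4969/3600) − (-53/60)·(-1/60))/(5509/900) = -32325/11018; β = (5·(-1/60) − (-53/60)·(-13))/(5509/900) = -10410/5509.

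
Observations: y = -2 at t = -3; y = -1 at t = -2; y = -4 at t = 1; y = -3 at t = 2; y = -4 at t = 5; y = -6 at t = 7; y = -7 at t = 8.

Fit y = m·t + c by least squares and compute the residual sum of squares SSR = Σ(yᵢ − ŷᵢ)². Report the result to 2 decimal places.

SSR = 3.55

Forming AᵀA = [[156, 18]; [18, 7]] and Aᵀy = [-120, -27]ᵀ gives AᵀA·[m, c]ᵀ = Aᵀy.
Δ = 156·7 − 18² = 768.
m = ((-120)·7 − 18·(-27))/768 = -59/128; c = (156·(-27) − 18·(-120))/768 = -171/64.
Residuals: -91/128, 3/4, -111/128, 19/32, 125/128, -13/128, -41/64; SSR = 227/64.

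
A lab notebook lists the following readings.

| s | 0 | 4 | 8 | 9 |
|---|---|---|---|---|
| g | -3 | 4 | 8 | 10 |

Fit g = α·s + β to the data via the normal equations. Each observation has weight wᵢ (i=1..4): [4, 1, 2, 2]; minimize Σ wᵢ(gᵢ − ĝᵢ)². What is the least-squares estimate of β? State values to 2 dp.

Setting ∂/∂α … = 0 gives: 306·α + 38·β = 324;  38·α + 9·β = 28.
det = 306·9 − 38² = 1310.
α = (324·9 − 38·28)/1310 = 926/655; β = (306·28 − 38·324)/1310 = -1872/655.

β = -2.86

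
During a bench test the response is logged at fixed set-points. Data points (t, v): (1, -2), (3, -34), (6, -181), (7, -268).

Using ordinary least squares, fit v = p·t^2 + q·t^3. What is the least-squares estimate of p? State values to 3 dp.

Compute the Gram sums: Σt^2·t^2 = 3779, Σt^2·t^3 = 24827, Σt^3·t^3 = 165035.
Moment sums: Σt^2·v = -19956, Σt^3·v = -131940.
So AᵀA·[p, q]ᵀ = Aᵀv: [[3779, 24827]; [24827, 165035]]·[p, q]ᵀ = [-19956, -131940]ᵀ.
det = 3779·165035 − 24827² = 7287336.
p = ((-19956)·165035 − 24827·(-131940))/7287336 = -740170/303639; q = (3779·(-131940) − 24827·(-19956))/7287336 = -131402/303639.

p = -2.438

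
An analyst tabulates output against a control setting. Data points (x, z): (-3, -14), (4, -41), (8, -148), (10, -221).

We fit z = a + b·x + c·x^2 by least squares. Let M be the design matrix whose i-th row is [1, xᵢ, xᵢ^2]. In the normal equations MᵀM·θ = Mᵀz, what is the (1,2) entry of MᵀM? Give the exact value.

Row 1 ↔ basis 1, column 2 ↔ basis x, so (MᵀM)_{1,2} = Σᵢ x = (1)·(-3) + (1)·(4) + (1)·(8) + (1)·(10) = 19.

19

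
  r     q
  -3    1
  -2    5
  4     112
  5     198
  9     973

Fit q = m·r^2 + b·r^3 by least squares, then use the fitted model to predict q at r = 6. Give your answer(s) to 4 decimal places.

The normal equations are: 7539·m + 62923·b = 85584;  62923·m + 551955·b = 741168.
Eliminating b: 551955·(row 1) − 62923·(row 2) gives 201884816·m = 551955·85584 − 62923·741168 = 602002656, so m = 37625166/12617801.
Then b = (741168 − 62923·(37625166/12617801))/551955 = 1807710/1802543.
At r = 6: q̂ = (37625166/12617801)·(36) + (1807710/1802543)·(216) = 4087763496/12617801.

q̂ = 323.9680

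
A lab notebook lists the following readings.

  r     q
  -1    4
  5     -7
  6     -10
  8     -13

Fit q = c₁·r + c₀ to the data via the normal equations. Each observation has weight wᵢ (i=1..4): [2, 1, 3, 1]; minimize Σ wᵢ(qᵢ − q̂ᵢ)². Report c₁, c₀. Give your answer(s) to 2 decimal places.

c₁ = -1.94, c₀ = 2.04

Compute the Gram sums: Σwᵢ·r·r = 199, Σwᵢ·r = 29, Σwᵢ·1 = 7.
Right-hand side: Σwᵢ·r·q = -327, Σwᵢ·q = -42.
Determinant 199·7 − 29² = 552.
c₁ = ((-327)·7 − 29·(-42))/552 = -357/184; c₀ = (199·(-42) − 29·(-327))/552 = 375/184.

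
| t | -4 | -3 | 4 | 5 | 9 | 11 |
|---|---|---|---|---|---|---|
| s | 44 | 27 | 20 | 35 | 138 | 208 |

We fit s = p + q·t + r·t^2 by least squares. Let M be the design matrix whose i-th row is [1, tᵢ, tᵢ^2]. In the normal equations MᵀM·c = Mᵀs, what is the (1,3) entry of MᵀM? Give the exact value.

268

Row 1 ↔ basis 1, column 3 ↔ basis t^2, so (MᵀM)_{1,3} = Σᵢ t^2 = (1)·(16) + (1)·(9) + (1)·(16) + (1)·(25) + (1)·(81) + (1)·(121) = 268.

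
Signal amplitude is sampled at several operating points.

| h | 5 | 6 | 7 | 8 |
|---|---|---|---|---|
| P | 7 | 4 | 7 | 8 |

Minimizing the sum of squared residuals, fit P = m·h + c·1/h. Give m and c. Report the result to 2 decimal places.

m = 0.77, c = 9.50

Sums needed: Σh·h = 174, Σh·1/h = 4, Σ1/h·1/h = 73249/705600.
Moment sums: Σh·P = 172, Σ1/h·P = 61/15.
So XᵀX·[m, c]ᵀ = XᵀP: [[174, 4]; [4, 73249/705600]]·[m, c]ᵀ = [172, 61/15]ᵀ.
Eliminating c: (73249/705600)·(row 1) − 4·(row 2) gives (242621/117600)·m = (73249/705600)·172 − 4·(61/15) = 280267/176400, so m = 560534/727863.
Then c = ((61/15) − 4·(560534/727863))/(73249/705600) = 2304960/242621.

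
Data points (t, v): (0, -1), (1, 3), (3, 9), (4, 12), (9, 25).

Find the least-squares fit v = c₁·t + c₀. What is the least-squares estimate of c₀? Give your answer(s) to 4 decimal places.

c₀ = -0.0610

XᵀX·[c₁, c₀]ᵀ = Xᵀv reads: 107·c₁ + 17·c₀ = 303;  17·c₁ + 5·c₀ = 48.
(Σt·t = 107, Σt = 17, Σ1 = 5, Σt·v = 303, Σv = 48.)
det = 107·5 − 17² = 246.
c₁ = (303·5 − 17·48)/246 = 233/82; c₀ = (107·48 − 17·303)/246 = -5/82.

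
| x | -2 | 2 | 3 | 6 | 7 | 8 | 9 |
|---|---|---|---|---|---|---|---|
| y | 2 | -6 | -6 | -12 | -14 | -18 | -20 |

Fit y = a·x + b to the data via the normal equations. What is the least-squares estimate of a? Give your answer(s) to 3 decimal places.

a = -1.959

Entries of AᵀA: Σx·x = 247, Σx = 33, Σ1 = 7.
Moment sums: Σx·y = -528, Σy = -74.
So AᵀA·[a, b]ᵀ = Aᵀy: [[247, 33]; [33, 7]]·[a, b]ᵀ = [-528, -74]ᵀ.
det = 247·7 − 33² = 640.
a = ((-528)·7 − 33·(-74))/640 = -627/320; b = (247·(-74) − 33·(-528))/640 = -427/320.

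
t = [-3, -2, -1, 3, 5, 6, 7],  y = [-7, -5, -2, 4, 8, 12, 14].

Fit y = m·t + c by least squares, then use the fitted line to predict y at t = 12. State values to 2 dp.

ŷ = 23.32

Normal-equation sums: Σt·t = 133, Σt = 15, Σ1 = 7.
Moment sums: Σt·y = 255, Σy = 24.
MᵀM·[m, c]ᵀ = Mᵀy becomes [[133, 15]; [15, 7]]·[m, c]ᵀ = [255, 24]ᵀ.
Eliminating c: 7·(row 1) − 15·(row 2) gives 706·m = 7·255 − 15·24 = 1425, so m = 1425/706.
Then c = (24 − 15·(1425/706))/7 = -633/706.
At t = 12: ŷ = (1425/706)·(12) + (-633/706)·(1) = 16467/706.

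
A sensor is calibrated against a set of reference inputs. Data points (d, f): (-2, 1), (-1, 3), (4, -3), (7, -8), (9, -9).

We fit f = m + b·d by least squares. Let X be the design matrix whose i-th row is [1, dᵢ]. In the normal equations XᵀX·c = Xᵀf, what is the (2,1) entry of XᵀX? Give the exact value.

Row 2 ↔ basis d, column 1 ↔ basis 1, so (XᵀX)_{2,1} = Σᵢ d = (-2)·(1) + (-1)·(1) + (4)·(1) + (7)·(1) + (9)·(1) = 17.

17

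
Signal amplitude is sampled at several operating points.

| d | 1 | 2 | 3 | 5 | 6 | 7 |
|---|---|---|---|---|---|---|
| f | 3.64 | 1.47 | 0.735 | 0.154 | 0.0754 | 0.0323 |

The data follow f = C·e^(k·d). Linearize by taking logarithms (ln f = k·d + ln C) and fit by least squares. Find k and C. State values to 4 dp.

k = -0.7742, C = 7.4652

Taking logs, ln f = k·d + ln C, so regress ln f on d.
Σd = 24.0000, Σ(d)² = 124.0000, Σln f = -6.5191, Σd·ln f = -47.7537.
Equations: 124.0000·k + 24.0000·ln C = -47.7537;  24.0000·k + 6·ln C = -6.5191.
Solving (det = 168.0000): k = -0.77419, ln C = 2.01025, so C = exp(2.01025) = 7.46520.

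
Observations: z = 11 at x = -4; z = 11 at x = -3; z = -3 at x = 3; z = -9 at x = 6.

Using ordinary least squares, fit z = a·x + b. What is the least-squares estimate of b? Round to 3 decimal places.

Compute the Gram sums: Σx·x = 70, Σx = 2, Σ1 = 4.
And Σx·z = -140, Σz = 10.
So AᵀA·[a, b]ᵀ = Aᵀz: [[70, 2]; [2, 4]]·[a, b]ᵀ = [-140, 10]ᵀ.
Δ = 70·4 − 2² = 276.
a = ((-140)·4 − 2·10)/276 = -145/69; b = (70·10 − 2·(-140))/276 = 245/69.

b = 3.551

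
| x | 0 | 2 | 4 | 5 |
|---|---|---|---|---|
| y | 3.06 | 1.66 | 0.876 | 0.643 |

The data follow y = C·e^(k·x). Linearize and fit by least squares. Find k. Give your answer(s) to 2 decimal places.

Let Y = ln y. Fitting Y = k·x + ln C by least squares:
XᵀX = [[45.0000, 11.0000]; [11.0000, 4]], rhs = [-1.7240, 1.0512]ᵀ  (here Σx = 11.0000, Σ(x)² = 45.0000, Σln y = 1.0512, Σx·ln y = -1.7240).
Δ = 45.0000·4 − (11.0000)² = 59.0000; k = (-1.7240·4 − 11.0000·1.0512)/59.0000 = -0.31287, ln C = (45.0000·1.0512 − 11.0000·-1.7240)/59.0000 = 1.12321.

k = -0.31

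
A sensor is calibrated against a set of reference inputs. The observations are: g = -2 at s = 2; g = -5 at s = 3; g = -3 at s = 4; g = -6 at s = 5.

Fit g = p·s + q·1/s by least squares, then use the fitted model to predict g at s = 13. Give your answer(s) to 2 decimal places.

Compute the Gram sums: Σs·s = 54, Σs·1/s = 4, Σ1/s·1/s = 1669/3600.
And Σs·g = -61, Σ1/s·g = -277/60.
So MᵀM·[p, q]ᵀ = Mᵀg: [[54, 4]; [4, 1669/3600]]·[p, q]ᵀ = [-61, -277/60]ᵀ.
Determinant 54·(1669/3600) − 4² = 1807/200.
p = ((-61)·(1669/3600) − 4·(-277/60))/(1807/200) = -35329/32526; q = (54·(-277/60) − 4·(-61))/(1807/200) = -1060/1807.
At s = 13: ĝ = (-35329/32526)·(13) + (-1060/1807)·(1/13) = -5989681/422838.

ĝ = -14.17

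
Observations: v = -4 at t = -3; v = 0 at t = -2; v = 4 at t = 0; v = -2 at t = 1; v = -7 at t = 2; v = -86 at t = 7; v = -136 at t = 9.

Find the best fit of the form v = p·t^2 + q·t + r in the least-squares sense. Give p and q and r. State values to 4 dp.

p = -1.4785, q = -2.1592, r = 2.5787

With design matrix X, XᵀX = [[9076, 1046, 148]; [1046, 148, 14]; [148, 14, 7]] and Xᵀv = [-15296, -1830, -231]ᵀ.
Row-reducing yields p = -26068/17631, q = -190342/88155, r = 227329/88155.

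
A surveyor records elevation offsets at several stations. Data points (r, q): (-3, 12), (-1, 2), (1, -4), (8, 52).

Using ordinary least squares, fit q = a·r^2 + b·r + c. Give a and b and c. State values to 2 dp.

Compute the Gram sums: Σr^2·r^2 = 4179, Σr^2·r = 485, Σr^2 = 75, Σr·r = 75, Σr = 5, Σ1 = 4.
Right-hand side: Σr^2·q = 3434, Σr·q = 374, Σq = 62.
Normal equations: [[4179, 485, 75]; [485, 75, 5]; [75, 5, 4]]·[a, b, c]ᵀ = [3434, 374, 62]ᵀ.
Inverting the 3×3 Gram matrix, [a, b, c]ᵀ = [4016/3755, -33302/18775, -8772/3755]ᵀ.

a = 1.07, b = -1.77, c = -2.34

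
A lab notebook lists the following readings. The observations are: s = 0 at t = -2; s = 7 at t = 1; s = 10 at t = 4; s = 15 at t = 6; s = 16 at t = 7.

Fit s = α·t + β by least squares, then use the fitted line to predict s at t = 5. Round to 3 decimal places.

ŝ = 12.734

Forming XᵀX = [[106, 16]; [16, 5]] and Xᵀs = [249, 48]ᵀ gives XᵀX·[α, β]ᵀ = Xᵀs.
Eliminating β: 5·(row 1) − 16·(row 2) gives 274·α = 5·249 − 16·48 = 477, so α = 477/274.
Then β = (48 − 16·(477/274))/5 = 552/137.
At t = 5: ŝ = (477/274)·(5) + (552/137)·(1) = 3489/274.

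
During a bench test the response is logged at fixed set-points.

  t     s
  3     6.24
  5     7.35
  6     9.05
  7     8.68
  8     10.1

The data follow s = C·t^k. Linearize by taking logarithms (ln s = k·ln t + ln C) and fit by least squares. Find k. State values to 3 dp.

Taking logs, ln s = k·ln t + ln C, so regress ln s on ln t.
Σln t = 8.5252, Σ(ln t)² = 15.1183, Σln s = 10.5020, Σln t·ln s = 18.1826.
Normal system: [[15.1183, 8.5252]; [8.5252, 5]]·[k, ln C]ᵀ = [18.1826, 10.5020]ᵀ.
Solving (det = 2.9130): k = 0.47440, ln C = 1.29153.

k = 0.474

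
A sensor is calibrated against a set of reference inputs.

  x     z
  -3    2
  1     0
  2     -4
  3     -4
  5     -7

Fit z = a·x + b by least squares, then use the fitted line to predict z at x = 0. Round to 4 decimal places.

ẑ = -0.7727

Compute the Gram sums: Σx·x = 48, Σx = 8, Σ1 = 5.
Right-hand side: Σx·z = -61, Σz = -13.
det = 48·5 − 8² = 176.
a = ((-61)·5 − 8·(-13))/176 = -201/176; b = (48·(-13) − 8·(-61))/176 = -17/22.
At x = 0: ẑ = (-201/176)·(0) + (-17/22)·(1) = -17/22.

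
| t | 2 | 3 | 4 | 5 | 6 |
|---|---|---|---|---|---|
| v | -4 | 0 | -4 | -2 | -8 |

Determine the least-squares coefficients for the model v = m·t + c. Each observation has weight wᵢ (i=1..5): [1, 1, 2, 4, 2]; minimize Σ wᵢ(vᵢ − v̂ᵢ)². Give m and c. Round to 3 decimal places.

Normal-equation sums: Σwᵢ·t·t = 217, Σwᵢ·t = 45, Σwᵢ·1 = 10.
Moment sums: Σwᵢ·t·v = -176, Σwᵢ·v = -36.
Determinant 217·10 − 45² = 145.
m = ((-176)·10 − 45·(-36))/145 = -28/29; c = (217·(-36) − 45·(-176))/145 = 108/145.

m = -0.966, c = 0.745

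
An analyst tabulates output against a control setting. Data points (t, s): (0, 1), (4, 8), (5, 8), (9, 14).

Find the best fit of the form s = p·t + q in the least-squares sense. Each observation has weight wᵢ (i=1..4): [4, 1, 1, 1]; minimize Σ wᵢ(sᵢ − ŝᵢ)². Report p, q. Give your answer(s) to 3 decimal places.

The normal equations are: 122·p + 18·q = 198;  18·p + 7·q = 34.
Eliminating q: 7·(row 1) − 18·(row 2) gives 530·p = 7·198 − 18·34 = 774, so p = 387/265.
Then q = (34 − 18·(387/265))/7 = 292/265.

p = 1.460, q = 1.102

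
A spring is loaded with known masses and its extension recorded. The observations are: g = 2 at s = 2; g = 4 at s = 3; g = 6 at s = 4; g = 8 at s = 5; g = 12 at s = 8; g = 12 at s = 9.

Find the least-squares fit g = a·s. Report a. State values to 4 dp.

a = 1.4271

The normal equations are: 199·a = 284.
Hence a = 284 / 199 ≈ 1.42714.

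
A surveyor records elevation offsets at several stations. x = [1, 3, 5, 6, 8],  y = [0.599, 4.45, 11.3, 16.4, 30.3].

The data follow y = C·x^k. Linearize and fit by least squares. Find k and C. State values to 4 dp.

k = 1.8688, C = 0.5849

Let Y = ln y. Fitting Y = k·ln x + ln C by least squares:
Σln x = 6.5793, Σ(ln x)² = 11.3317, Σln y = 9.6136, Σln x·ln y = 17.6480.
Equations: 11.3317·k + 6.5793·ln C = 17.6480;  6.5793·k + 5·ln C = 9.6136.
Slope k = (n·Σln x·ln y − Σln x·Σln y)/(n·Σ(ln x)² − (Σln x)²) = (5·17.6480 − 6.5793·9.6136)/13.3720 = 1.86879; ln C = (Σln y − k·Σln x)/n = -0.53632, so C = exp(-0.53632) = 0.58490.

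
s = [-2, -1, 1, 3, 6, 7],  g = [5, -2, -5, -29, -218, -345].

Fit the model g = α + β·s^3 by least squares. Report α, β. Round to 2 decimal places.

Entries of XᵀX: Σ1 = 6, Σs^3 = 578, Σs^3·s^3 = 165100.
For Xᵀg: Σg = -594, Σs^3·g = -166249.
XᵀX·[α, β]ᵀ = Xᵀg becomes [[6, 578]; [578, 165100]]·[α, β]ᵀ = [-594, -166249]ᵀ.
Eliminating β: 165100·(row 1) − 578·(row 2) gives 656516·α = 165100·(-594) − 578·(-166249) = -1977478, so α = -988739/328258.
Then β = ((-166249) − 578·(-988739/328258))/165100 = -327081/328258.

α = -3.01, β = -1.00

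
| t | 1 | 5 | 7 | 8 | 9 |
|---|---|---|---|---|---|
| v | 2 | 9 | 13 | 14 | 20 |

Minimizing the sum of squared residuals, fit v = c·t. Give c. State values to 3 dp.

c = 1.955

Sums needed: Σt·t = 220.
For Xᵀv: Σt·v = 430.
Normal equations: [[220]]·[c]ᵀ = [430]ᵀ.
c = 430/220 = 1.95455.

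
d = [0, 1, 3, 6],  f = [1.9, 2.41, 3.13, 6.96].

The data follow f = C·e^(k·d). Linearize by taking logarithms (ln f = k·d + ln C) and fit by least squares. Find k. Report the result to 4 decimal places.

k = 0.2113

Taking logs, ln f = k·d + ln C, so regress ln f on d.
AᵀA = [[46.0000, 10.0000]; [10.0000, 4]], rhs = [15.9438, 4.6027]ᵀ  (here Σd = 10.0000, Σ(d)² = 46.0000, Σln f = 4.6027, Σd·ln f = 15.9438).
Solving (det = 84.0000): k = 0.21129, ln C = 0.62245.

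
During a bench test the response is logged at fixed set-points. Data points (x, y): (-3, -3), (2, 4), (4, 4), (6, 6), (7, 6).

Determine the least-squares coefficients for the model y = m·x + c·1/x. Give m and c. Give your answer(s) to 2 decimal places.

Forming MᵀM = [[114, 5]; [5, 3329/7056]] and Mᵀy = [111, 41/7]ᵀ gives MᵀM·[m, c]ᵀ = Mᵀy.
Eliminating c: (3329/7056)·(row 1) − 5·(row 2) gives (33851/1176)·m = (3329/7056)·111 − 5·(41/7) = 54293/2352, so m = 54293/67702.
Then c = ((41/7) − 5·(54293/67702))/(3329/7056) = 132552/33851.

m = 0.80, c = 3.92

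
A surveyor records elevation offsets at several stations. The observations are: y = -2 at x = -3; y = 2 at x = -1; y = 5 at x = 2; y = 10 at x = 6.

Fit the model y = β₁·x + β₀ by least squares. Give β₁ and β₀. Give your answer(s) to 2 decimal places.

Compute the Gram sums: Σx·x = 50, Σx = 4, Σ1 = 4.
Moment sums: Σx·y = 74, Σy = 15.
Δ = 50·4 − 4² = 184.
β₁ = (74·4 − 4·15)/184 = 59/46; β₀ = (50·15 − 4·74)/184 = 227/92.

β₁ = 1.28, β₀ = 2.47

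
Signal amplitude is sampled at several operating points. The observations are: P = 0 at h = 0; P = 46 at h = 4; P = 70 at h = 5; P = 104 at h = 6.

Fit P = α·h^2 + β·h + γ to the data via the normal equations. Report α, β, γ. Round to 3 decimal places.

From the data, Σh^2·h^2 = 2177, Σh^2·h = 405, Σh^2 = 77, Σh·h = 77, Σh = 15, Σ1 = 4.
Right-hand side: Σh^2·P = 6230, Σh·P = 1158, ΣP = 220.
So MᵀM·[α, β, γ]ᵀ = MᵀP: [[2177, 405, 77]; [405, 77, 15]; [77, 15, 4]]·[α, β, γ]ᵀ = [6230, 1158, 220]ᵀ.
Solving the 3×3 system (Gaussian elimination) gives α = 2685/902, β = -567/902, γ = 25/451.

α = 2.977, β = -0.629, γ = 0.055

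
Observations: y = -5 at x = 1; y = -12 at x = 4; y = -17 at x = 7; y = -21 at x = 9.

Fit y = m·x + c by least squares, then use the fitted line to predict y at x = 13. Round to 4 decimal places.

Forming AᵀA = [[147, 21]; [21, 4]] and Aᵀy = [-361, -55]ᵀ gives AᵀA·[m, c]ᵀ = Aᵀy.
Determinant 147·4 − 21² = 147.
m = ((-361)·4 − 21·(-55))/147 = -289/147; c = (147·(-55) − 21·(-361))/147 = -24/7.
At x = 13: ŷ = (-289/147)·(13) + (-24/7)·(1) = -4261/147.

ŷ = -28.9864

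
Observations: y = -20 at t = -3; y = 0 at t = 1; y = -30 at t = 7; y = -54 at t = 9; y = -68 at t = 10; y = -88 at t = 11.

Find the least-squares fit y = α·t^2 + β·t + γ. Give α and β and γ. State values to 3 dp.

With design matrix M, MᵀM = [[33685, 3377, 361]; [3377, 361, 35]; [361, 35, 6]] and Mᵀy = [-23472, -2284, -260]ᵀ.
Solving the 3×3 system (Gaussian elimination) gives α = -378581/390930, β = 1155787/390930, γ = -150739/65155.

α = -0.968, β = 2.957, γ = -2.314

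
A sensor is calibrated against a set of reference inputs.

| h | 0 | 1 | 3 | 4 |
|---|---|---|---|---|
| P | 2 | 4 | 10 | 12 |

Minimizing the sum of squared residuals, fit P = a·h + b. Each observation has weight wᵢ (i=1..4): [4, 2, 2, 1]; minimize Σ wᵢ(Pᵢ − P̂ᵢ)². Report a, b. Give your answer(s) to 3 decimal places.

With design matrix X, XᵀWX = [[36, 12]; [12, 9]] and XᵀWP = [116, 48]ᵀ.
Eliminating b: 9·(row 1) − 12·(row 2) gives 180·a = 9·116 − 12·48 = 468, so a = 13/5.
Then b = (48 − 12·(13/5))/9 = 28/15.

a = 2.600, b = 1.867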